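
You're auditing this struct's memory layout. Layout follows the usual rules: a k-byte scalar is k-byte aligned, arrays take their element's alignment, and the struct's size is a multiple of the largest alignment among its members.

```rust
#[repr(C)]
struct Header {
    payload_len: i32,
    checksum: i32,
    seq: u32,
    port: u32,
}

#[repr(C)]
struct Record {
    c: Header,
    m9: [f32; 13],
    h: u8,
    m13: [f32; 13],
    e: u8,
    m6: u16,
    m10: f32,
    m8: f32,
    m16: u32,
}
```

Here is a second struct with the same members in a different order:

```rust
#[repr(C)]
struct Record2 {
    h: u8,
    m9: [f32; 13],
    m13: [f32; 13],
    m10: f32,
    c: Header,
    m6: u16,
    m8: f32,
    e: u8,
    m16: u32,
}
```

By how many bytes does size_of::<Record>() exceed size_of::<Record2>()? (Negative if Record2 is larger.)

Header: payload_len at 0 (size 4, align 4) → ends 4; checksum at 4 (size 4, align 4) → ends 8; seq at 8 (size 4, align 4) → ends 12; port at 12 (size 4, align 4) → ends 16; total 16 bytes, alignment 4
c at 0 (size 16, align 4) → ends 16
m9 at 16 (size 52, align 4) → ends 68
h at 68 (size 1, align 1) → ends 69
pad 3 to align 4 for m13
m13 at 72 (size 52, align 4) → ends 124
e at 124 (size 1, align 1) → ends 125
pad 1 to align 2 for m6
m6 at 126 (size 2, align 2) → ends 128
m10 at 128 (size 4, align 4) → ends 132
m8 at 132 (size 4, align 4) → ends 136
m16 at 136 (size 4, align 4) → ends 140
total 140 bytes, alignment 4
— Record2 —
h at 0 (size 1, align 1) → ends 1
pad 3 to align 4 for m9
m9 at 4 (size 52, align 4) → ends 56
m13 at 56 (size 52, align 4) → ends 108
m10 at 108 (size 4, align 4) → ends 112
c at 112 (size 16, align 4) → ends 128
m6 at 128 (size 2, align 2) → ends 130
pad 2 to align 4 for m8
m8 at 132 (size 4, align 4) → ends 136
e at 136 (size 1, align 1) → ends 137
pad 3 to align 4 for m16
m16 at 140 (size 4, align 4) → ends 144
total 144 bytes, alignment 4
140 − 144 = -4

-4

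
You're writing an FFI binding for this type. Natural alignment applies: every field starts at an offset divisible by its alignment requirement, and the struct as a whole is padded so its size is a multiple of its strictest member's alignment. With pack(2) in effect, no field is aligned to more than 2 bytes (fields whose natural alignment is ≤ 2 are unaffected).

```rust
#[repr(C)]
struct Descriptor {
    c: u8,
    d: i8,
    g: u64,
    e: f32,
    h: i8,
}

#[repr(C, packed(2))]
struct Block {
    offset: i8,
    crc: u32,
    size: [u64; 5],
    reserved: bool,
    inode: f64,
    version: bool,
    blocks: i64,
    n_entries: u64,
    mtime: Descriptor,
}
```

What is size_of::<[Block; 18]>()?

Descriptor: c at 0 (size 1, align 1) → ends 1; d at 1 (size 1, align 1) → ends 2; pad 6 to align 8 for g; g at 8 (size 8, align 8) → ends 16; e at 16 (size 4, align 4) → ends 20; h at 20 (size 1, align 1) → ends 21; tail pad 3 to reach multiple of 8; total 24 bytes, alignment 8
offset at 0 (size 1, align 1) → ends 1
pad 1 to align 2 for crc
crc at 2 (size 4, align 2) → ends 6
size at 6 (size 40, align 2) → ends 46
reserved at 46 (size 1, align 1) → ends 47
pad 1 to align 2 for inode
inode at 48 (size 8, align 2) → ends 56
version at 56 (size 1, align 1) → ends 57
pad 1 to align 2 for blocks
blocks at 58 (size 8, align 2) → ends 66
n_entries at 66 (size 8, align 2) → ends 74
mtime at 74 (size 24, align 2) → ends 98
total 98 bytes, alignment 2
array of 18: 18 × 98 = 1764

1764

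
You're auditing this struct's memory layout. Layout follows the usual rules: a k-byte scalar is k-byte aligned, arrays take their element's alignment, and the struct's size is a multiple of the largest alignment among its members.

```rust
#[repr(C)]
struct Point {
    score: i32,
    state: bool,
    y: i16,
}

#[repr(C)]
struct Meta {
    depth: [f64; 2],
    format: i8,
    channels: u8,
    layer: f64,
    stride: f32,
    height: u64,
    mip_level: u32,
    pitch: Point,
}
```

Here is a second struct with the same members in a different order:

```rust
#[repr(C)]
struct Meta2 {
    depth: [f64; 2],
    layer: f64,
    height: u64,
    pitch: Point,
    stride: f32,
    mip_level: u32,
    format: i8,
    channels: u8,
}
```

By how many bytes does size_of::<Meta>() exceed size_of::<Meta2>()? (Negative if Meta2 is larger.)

Point: @0: score [4B, align 4] → 4; @4: state [1B, align 1] → 5; +1 pad (align 2); @6: y [2B, align 2] → 8; size 8, align 4
@0: depth [16B, align 8] → 16
@16: format [1B, align 1] → 17
@17: channels [1B, align 1] → 18
+6 pad (align 8)
@24: layer [8B, align 8] → 32
@32: stride [4B, align 4] → 36
+4 pad (align 8)
@40: height [8B, align 8] → 48
@48: mip_level [4B, align 4] → 52
@52: pitch [8B, align 4] → 60
+4 tail pad (align 8)
size 64, align 8
— Meta2 —
@0: depth [16B, align 8] → 16
@16: layer [8B, align 8] → 24
@24: height [8B, align 8] → 32
@32: pitch [8B, align 4] → 40
@40: stride [4B, align 4] → 44
@44: mip_level [4B, align 4] → 48
@48: format [1B, align 1] → 49
@49: channels [1B, align 1] → 50
+6 tail pad (align 8)
size 56, align 8
64 − 56 = 8

8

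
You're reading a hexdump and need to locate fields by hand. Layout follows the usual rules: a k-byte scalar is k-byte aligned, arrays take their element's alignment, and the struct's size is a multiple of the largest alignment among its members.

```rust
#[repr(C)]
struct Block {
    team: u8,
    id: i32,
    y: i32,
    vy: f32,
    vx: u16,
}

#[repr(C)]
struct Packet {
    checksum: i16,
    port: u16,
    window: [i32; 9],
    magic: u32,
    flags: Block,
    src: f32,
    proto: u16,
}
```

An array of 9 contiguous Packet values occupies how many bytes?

Block: team at 0 (size 1, align 1) → ends 1; pad 3 to align 4 for id; id at 4 (size 4, align 4) → ends 8; y at 8 (size 4, align 4) → ends 12; vy at 12 (size 4, align 4) → ends 16; vx at 16 (size 2, align 2) → ends 18; tail pad 2 to reach multiple of 4; total 20 bytes, alignment 4
checksum at 0 (size 2, align 2) → ends 2
port at 2 (size 2, align 2) → ends 4
window at 4 (size 36, align 4) → ends 40
magic at 40 (size 4, align 4) → ends 44
flags at 44 (size 20, align 4) → ends 64
src at 64 (size 4, align 4) → ends 68
proto at 68 (size 2, align 2) → ends 70
tail pad 2 to reach multiple of 4
total 72 bytes, alignment 4
array of 9: 9 × 72 = 648

648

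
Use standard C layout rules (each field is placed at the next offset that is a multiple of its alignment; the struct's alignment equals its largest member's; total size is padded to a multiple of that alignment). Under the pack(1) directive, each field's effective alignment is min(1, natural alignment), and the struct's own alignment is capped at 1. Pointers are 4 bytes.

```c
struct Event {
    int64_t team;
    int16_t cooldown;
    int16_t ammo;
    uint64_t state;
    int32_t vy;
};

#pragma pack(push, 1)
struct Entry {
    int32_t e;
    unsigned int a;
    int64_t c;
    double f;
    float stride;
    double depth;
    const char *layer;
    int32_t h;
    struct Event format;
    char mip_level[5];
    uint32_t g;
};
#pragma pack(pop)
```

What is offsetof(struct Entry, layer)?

Event: @0: team [8B, align 8] → 8; @8: cooldown [2B, align 2] → 10; @10: ammo [2B, align 2] → 12; +4 pad (align 8); @16: state [8B, align 8] → 24; @24: vy [4B, align 4] → 28; +4 tail pad (align 8); size 32, align 8
@0: e [4B, align 1] → 4
@4: a [4B, align 1] → 8
@8: c [8B, align 1] → 16
@16: f [8B, align 1] → 24
@24: stride [4B, align 1] → 28
@28: depth [8B, align 1] → 36
@36: layer [4B, align 1] → 40

36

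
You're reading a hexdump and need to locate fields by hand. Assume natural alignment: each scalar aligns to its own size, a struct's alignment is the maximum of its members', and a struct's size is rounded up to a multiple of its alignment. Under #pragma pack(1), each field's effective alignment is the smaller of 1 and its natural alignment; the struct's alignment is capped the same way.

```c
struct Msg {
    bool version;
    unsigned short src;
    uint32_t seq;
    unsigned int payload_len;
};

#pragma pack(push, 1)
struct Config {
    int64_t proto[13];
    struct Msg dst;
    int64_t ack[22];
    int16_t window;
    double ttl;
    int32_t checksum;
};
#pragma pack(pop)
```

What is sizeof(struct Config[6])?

1836

Msg: version at 0 (size 1, align 1) → ends 1; pad 1 to align 2 for src; src at 2 (size 2, align 2) → ends 4; seq at 4 (size 4, align 4) → ends 8; payload_len at 8 (size 4, align 4) → ends 12; total 12 bytes, alignment 4
proto at 0 (size 104, align 1) → ends 104
dst at 104 (size 12, align 1) → ends 116
ack at 116 (size 176, align 1) → ends 292
window at 292 (size 2, align 1) → ends 294
ttl at 294 (size 8, align 1) → ends 302
checksum at 302 (size 4, align 1) → ends 306
total 306 bytes, alignment 1
array of 6: 6 × 306 = 1836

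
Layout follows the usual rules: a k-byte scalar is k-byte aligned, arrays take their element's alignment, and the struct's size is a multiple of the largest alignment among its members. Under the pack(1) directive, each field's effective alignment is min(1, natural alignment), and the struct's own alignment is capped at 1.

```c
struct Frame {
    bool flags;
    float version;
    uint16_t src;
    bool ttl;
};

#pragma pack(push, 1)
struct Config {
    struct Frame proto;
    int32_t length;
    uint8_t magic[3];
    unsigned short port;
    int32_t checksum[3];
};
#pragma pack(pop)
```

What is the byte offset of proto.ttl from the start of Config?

Frame: 0..1  flags  (1B, 1-aligned); 1..4  -- padding (3B); 4..8  version  (4B, 4-aligned); 8..10  src  (2B, 2-aligned); 10..11  ttl  (1B, 1-aligned); 11..12  -- tail padding (1B); sizeof = 12, alignof = 4
0..12  proto  (12B, 1-aligned)
within Frame: ttl at 10
0 + 10 = 10

10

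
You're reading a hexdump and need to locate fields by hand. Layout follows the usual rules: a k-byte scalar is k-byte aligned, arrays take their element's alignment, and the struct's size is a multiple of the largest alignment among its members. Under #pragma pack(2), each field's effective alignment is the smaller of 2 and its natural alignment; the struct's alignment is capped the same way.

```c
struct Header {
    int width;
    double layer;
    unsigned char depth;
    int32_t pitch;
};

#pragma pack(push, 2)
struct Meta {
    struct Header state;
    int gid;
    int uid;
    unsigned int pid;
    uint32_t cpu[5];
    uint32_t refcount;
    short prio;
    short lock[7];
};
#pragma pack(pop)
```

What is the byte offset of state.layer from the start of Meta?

8

Header: width at 0 (size 4, align 4) → ends 4; pad 4 to align 8 for layer; layer at 8 (size 8, align 8) → ends 16; depth at 16 (size 1, align 1) → ends 17; pad 3 to align 4 for pitch; pitch at 20 (size 4, align 4) → ends 24; total 24 bytes, alignment 8
state at 0 (size 24, align 2) → ends 24
within Header: layer at 8
0 + 8 = 8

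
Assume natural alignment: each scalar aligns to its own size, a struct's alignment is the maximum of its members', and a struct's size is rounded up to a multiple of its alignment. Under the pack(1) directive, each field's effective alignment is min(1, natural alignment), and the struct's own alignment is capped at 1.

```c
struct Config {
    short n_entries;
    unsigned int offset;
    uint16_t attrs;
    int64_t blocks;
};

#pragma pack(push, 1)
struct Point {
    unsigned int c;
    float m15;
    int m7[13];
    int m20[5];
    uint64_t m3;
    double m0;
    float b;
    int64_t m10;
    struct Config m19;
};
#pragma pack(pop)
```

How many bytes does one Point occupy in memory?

132

Config: @0: n_entries [2B, align 2] → 2; +2 pad (align 4); @4: offset [4B, align 4] → 8; @8: attrs [2B, align 2] → 10; +6 pad (align 8); @16: blocks [8B, align 8] → 24; size 24, align 8
@0: c [4B, align 1] → 4
@4: m15 [4B, align 1] → 8
@8: m7 [52B, align 1] → 60
@60: m20 [20B, align 1] → 80
@80: m3 [8B, align 1] → 88
@88: m0 [8B, align 1] → 96
@96: b [4B, align 1] → 100
@100: m10 [8B, align 1] → 108
@108: m19 [24B, align 1] → 132
size 132, align 1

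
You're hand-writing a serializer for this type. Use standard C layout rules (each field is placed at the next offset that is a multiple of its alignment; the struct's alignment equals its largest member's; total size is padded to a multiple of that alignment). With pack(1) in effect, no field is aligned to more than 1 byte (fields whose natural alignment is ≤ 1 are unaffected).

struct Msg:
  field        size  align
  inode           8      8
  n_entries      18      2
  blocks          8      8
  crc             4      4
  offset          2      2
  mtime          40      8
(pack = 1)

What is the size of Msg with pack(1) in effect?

inode at 0 (size 8, align 1) → ends 8
n_entries at 8 (size 18, align 1) → ends 26
blocks at 26 (size 8, align 1) → ends 34
crc at 34 (size 4, align 1) → ends 38
offset at 38 (size 2, align 1) → ends 40
mtime at 40 (size 40, align 1) → ends 80
total 80 bytes, alignment 1

80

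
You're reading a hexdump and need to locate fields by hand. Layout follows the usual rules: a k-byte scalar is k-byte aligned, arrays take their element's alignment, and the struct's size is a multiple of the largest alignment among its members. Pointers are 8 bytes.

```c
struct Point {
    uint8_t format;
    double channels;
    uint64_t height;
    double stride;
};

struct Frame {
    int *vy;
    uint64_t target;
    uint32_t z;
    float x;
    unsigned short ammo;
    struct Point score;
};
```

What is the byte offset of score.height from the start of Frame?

Point: 0..1  format  (1B, 1-aligned); 1..8  -- padding (7B); 8..16  channels  (8B, 8-aligned); 16..24  height  (8B, 8-aligned); 24..32  stride  (8B, 8-aligned); sizeof = 32, alignof = 8
0..8  vy  (8B, 8-aligned)
8..16  target  (8B, 8-aligned)
16..20  z  (4B, 4-aligned)
20..24  x  (4B, 4-aligned)
24..26  ammo  (2B, 2-aligned)
26..32  -- padding (6B)
32..64  score  (32B, 8-aligned)
within Point: height at 16
32 + 16 = 48

48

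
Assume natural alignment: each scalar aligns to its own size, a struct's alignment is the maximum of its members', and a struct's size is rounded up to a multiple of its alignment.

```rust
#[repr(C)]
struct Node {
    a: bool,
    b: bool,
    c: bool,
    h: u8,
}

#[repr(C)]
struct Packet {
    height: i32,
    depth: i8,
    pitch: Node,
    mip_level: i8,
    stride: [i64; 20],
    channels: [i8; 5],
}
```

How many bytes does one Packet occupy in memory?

Node: a at 0 (size 1, align 1) → ends 1; b at 1 (size 1, align 1) → ends 2; c at 2 (size 1, align 1) → ends 3; h at 3 (size 1, align 1) → ends 4; total 4 bytes, alignment 1
height at 0 (size 4, align 4) → ends 4
depth at 4 (size 1, align 1) → ends 5
pitch at 5 (size 4, align 1) → ends 9
mip_level at 9 (size 1, align 1) → ends 10
pad 6 to align 8 for stride
stride at 16 (size 160, align 8) → ends 176
channels at 176 (size 5, align 1) → ends 181
tail pad 3 to reach multiple of 8
total 184 bytes, alignment 8

184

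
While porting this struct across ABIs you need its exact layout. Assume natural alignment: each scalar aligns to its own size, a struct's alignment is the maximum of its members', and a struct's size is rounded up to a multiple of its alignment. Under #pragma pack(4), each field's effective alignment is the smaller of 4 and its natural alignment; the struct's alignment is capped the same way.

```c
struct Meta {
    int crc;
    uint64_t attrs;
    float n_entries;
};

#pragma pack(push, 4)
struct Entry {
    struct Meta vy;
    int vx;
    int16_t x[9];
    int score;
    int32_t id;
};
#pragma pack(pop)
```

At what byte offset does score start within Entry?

Meta: @0: crc [4B, align 4] → 4; +4 pad (align 8); @8: attrs [8B, align 8] → 16; @16: n_entries [4B, align 4] → 20; +4 tail pad (align 8); size 24, align 8
@0: vy [24B, align 4] → 24
@24: vx [4B, align 4] → 28
@28: x [18B, align 2] → 46
+2 pad (align 4)
@48: score [4B, align 4] → 52

48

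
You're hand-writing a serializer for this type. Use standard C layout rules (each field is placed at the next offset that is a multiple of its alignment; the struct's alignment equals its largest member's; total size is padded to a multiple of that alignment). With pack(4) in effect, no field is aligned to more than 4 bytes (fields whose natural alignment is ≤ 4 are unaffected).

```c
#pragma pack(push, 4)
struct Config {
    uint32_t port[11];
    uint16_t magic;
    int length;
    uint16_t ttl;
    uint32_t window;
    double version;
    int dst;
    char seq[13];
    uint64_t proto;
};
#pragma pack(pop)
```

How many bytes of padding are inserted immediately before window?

2

0..44  port  (44B, 4-aligned)
44..46  magic  (2B, 2-aligned)
46..48  -- padding (2B)
48..52  length  (4B, 4-aligned)
52..54  ttl  (2B, 2-aligned)
54..56  -- padding (2B)
56..60  window  (4B, 4-aligned)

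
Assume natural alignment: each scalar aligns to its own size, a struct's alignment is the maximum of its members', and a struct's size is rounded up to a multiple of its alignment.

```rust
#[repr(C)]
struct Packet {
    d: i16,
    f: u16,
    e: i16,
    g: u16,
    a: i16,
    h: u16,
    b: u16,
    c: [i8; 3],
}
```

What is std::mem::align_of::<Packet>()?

member alignments: d=2, f=2, e=2, g=2, a=2, h=2, b=2, c=1
max = 2

2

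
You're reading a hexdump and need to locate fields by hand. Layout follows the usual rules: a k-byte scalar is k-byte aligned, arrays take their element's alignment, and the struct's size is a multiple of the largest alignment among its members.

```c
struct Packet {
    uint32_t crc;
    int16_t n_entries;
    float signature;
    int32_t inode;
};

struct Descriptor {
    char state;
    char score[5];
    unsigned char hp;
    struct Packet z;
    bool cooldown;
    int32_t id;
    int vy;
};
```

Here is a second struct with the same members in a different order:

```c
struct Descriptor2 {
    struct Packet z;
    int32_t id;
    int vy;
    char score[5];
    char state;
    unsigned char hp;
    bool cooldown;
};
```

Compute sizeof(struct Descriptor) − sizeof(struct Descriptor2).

Packet: 0..4  crc  (4B, 4-aligned); 4..6  n_entries  (2B, 2-aligned); 6..8  -- padding (2B); 8..12  signature  (4B, 4-aligned); 12..16  inode  (4B, 4-aligned); sizeof = 16, alignof = 4
0..1  state  (1B, 1-aligned)
1..6  score  (5B, 1-aligned)
6..7  hp  (1B, 1-aligned)
7..8  -- padding (1B)
8..24  z  (16B, 4-aligned)
24..25  cooldown  (1B, 1-aligned)
25..28  -- padding (3B)
28..32  id  (4B, 4-aligned)
32..36  vy  (4B, 4-aligned)
sizeof = 36, alignof = 4
— Descriptor2 —
0..16  z  (16B, 4-aligned)
16..20  id  (4B, 4-aligned)
20..24  vy  (4B, 4-aligned)
24..29  score  (5B, 1-aligned)
29..30  state  (1B, 1-aligned)
30..31  hp  (1B, 1-aligned)
31..32  cooldown  (1B, 1-aligned)
sizeof = 32, alignof = 4
36 − 32 = 4

4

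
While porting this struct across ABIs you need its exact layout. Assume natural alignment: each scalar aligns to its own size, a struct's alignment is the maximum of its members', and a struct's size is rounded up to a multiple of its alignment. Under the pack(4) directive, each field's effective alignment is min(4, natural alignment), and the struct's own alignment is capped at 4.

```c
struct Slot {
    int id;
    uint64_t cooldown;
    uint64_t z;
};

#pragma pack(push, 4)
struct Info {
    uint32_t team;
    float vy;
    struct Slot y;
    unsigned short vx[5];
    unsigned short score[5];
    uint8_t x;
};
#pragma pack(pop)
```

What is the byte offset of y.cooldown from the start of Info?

16

Slot: id at 0 (size 4, align 4) → ends 4; pad 4 to align 8 for cooldown; cooldown at 8 (size 8, align 8) → ends 16; z at 16 (size 8, align 8) → ends 24; total 24 bytes, alignment 8
team at 0 (size 4, align 4) → ends 4
vy at 4 (size 4, align 4) → ends 8
y at 8 (size 24, align 4) → ends 32
within Slot: cooldown at 8
8 + 8 = 16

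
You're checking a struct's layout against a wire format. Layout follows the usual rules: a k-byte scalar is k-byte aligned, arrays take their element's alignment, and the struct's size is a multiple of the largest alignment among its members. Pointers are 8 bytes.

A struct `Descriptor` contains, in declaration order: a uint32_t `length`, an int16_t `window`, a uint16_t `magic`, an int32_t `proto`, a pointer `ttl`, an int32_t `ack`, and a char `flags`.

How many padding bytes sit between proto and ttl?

4

@0: length [4B, align 4] → 4
@4: window [2B, align 2] → 6
@6: magic [2B, align 2] → 8
@8: proto [4B, align 4] → 12
+4 pad (align 8)
@16: ttl [8B, align 8] → 24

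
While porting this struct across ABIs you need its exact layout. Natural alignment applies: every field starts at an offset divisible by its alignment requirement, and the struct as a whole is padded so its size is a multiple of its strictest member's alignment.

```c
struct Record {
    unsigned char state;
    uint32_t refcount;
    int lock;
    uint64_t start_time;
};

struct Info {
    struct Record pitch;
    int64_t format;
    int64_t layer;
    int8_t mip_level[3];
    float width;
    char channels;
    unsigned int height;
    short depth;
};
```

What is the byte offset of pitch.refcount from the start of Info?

Record: @0: state [1B, align 1] → 1; +3 pad (align 4); @4: refcount [4B, align 4] → 8; @8: lock [4B, align 4] → 12; +4 pad (align 8); @16: start_time [8B, align 8] → 24; size 24, align 8
@0: pitch [24B, align 8] → 24
within Record: refcount at 4
0 + 4 = 4

4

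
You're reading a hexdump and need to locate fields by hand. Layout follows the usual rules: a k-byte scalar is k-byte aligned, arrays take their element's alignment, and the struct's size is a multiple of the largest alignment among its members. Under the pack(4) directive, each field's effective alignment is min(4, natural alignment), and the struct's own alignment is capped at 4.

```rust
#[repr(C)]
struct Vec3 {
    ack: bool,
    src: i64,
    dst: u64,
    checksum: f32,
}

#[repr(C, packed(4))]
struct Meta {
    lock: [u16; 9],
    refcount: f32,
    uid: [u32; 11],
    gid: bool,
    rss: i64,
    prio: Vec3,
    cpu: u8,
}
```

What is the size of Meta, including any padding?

Vec3: 0..1  ack  (1B, 1-aligned); 1..8  -- padding (7B); 8..16  src  (8B, 8-aligned); 16..24  dst  (8B, 8-aligned); 24..28  checksum  (4B, 4-aligned); 28..32  -- tail padding (4B); sizeof = 32, alignof = 8
0..18  lock  (18B, 2-aligned)
18..20  -- padding (2B)
20..24  refcount  (4B, 4-aligned)
24..68  uid  (44B, 4-aligned)
68..69  gid  (1B, 1-aligned)
69..72  -- padding (3B)
72..80  rss  (8B, 4-aligned)
80..112  prio  (32B, 4-aligned)
112..113  cpu  (1B, 1-aligned)
113..116  -- tail padding (3B)
sizeof = 116, alignof = 4

116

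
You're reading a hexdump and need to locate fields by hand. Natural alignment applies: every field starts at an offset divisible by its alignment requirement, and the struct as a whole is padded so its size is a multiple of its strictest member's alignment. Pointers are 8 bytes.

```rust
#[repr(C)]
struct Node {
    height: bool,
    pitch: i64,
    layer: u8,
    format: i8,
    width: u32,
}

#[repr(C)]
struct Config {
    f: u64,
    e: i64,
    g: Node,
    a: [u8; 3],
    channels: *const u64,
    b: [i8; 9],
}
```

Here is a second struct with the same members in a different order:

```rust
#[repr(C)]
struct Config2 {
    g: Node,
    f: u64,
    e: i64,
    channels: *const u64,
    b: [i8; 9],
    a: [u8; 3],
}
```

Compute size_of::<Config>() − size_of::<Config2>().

8

Node: height at 0 (size 1, align 1) → ends 1; pad 7 to align 8 for pitch; pitch at 8 (size 8, align 8) → ends 16; layer at 16 (size 1, align 1) → ends 17; format at 17 (size 1, align 1) → ends 18; pad 2 to align 4 for width; width at 20 (size 4, align 4) → ends 24; total 24 bytes, alignment 8
f at 0 (size 8, align 8) → ends 8
e at 8 (size 8, align 8) → ends 16
g at 16 (size 24, align 8) → ends 40
a at 40 (size 3, align 1) → ends 43
pad 5 to align 8 for channels
channels at 48 (size 8, align 8) → ends 56
b at 56 (size 9, align 1) → ends 65
tail pad 7 to reach multiple of 8
total 72 bytes, alignment 8
— Config2 —
g at 0 (size 24, align 8) → ends 24
f at 24 (size 8, align 8) → ends 32
e at 32 (size 8, align 8) → ends 40
channels at 40 (size 8, align 8) → ends 48
b at 48 (size 9, align 1) → ends 57
a at 57 (size 3, align 1) → ends 60
tail pad 4 to reach multiple of 8
total 64 bytes, alignment 8
72 − 64 = 8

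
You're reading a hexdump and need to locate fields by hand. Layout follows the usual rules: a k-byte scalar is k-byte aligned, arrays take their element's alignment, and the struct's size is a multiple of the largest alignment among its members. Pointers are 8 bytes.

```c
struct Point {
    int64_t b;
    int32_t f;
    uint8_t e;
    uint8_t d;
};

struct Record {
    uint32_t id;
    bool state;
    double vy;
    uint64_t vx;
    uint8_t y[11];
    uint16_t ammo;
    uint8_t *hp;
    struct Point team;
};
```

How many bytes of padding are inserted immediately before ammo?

1

Point: @0: b [8B, align 8] → 8; @8: f [4B, align 4] → 12; @12: e [1B, align 1] → 13; @13: d [1B, align 1] → 14; +2 tail pad (align 8); size 16, align 8
@0: id [4B, align 4] → 4
@4: state [1B, align 1] → 5
+3 pad (align 8)
@8: vy [8B, align 8] → 16
@16: vx [8B, align 8] → 24
@24: y [11B, align 1] → 35
+1 pad (align 2)
@36: ammo [2B, align 2] → 38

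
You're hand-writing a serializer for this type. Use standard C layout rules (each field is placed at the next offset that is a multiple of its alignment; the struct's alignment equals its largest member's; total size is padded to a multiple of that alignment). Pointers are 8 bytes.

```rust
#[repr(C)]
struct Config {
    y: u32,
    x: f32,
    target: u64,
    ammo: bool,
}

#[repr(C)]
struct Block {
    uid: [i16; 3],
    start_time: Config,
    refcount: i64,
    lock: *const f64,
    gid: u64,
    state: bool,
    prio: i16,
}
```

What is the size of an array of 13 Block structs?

832

Config: y at 0 (size 4, align 4) → ends 4; x at 4 (size 4, align 4) → ends 8; target at 8 (size 8, align 8) → ends 16; ammo at 16 (size 1, align 1) → ends 17; tail pad 7 to reach multiple of 8; total 24 bytes, alignment 8
uid at 0 (size 6, align 2) → ends 6
pad 2 to align 8 for start_time
start_time at 8 (size 24, align 8) → ends 32
refcount at 32 (size 8, align 8) → ends 40
lock at 40 (size 8, align 8) → ends 48
gid at 48 (size 8, align 8) → ends 56
state at 56 (size 1, align 1) → ends 57
pad 1 to align 2 for prio
prio at 58 (size 2, align 2) → ends 60
tail pad 4 to reach multiple of 8
total 64 bytes, alignment 8
array of 13: 13 × 64 = 832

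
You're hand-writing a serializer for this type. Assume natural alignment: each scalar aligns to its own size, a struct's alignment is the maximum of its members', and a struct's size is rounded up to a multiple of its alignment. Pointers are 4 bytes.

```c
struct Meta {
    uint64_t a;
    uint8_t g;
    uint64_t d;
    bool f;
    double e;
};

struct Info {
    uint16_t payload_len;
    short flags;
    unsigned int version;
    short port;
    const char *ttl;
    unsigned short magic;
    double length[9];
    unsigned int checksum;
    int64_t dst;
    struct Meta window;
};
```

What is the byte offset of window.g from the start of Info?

120

Meta: 0..8  a  (8B, 8-aligned); 8..9  g  (1B, 1-aligned); 9..16  -- padding (7B); 16..24  d  (8B, 8-aligned); 24..25  f  (1B, 1-aligned); 25..32  -- padding (7B); 32..40  e  (8B, 8-aligned); sizeof = 40, alignof = 8
0..2  payload_len  (2B, 2-aligned)
2..4  flags  (2B, 2-aligned)
4..8  version  (4B, 4-aligned)
8..10  port  (2B, 2-aligned)
10..12  -- padding (2B)
12..16  ttl  (4B, 4-aligned)
16..18  magic  (2B, 2-aligned)
18..24  -- padding (6B)
24..96  length  (72B, 8-aligned)
96..100  checksum  (4B, 4-aligned)
100..104  -- padding (4B)
104..112  dst  (8B, 8-aligned)
112..152  window  (40B, 8-aligned)
within Meta: g at 8
112 + 8 = 120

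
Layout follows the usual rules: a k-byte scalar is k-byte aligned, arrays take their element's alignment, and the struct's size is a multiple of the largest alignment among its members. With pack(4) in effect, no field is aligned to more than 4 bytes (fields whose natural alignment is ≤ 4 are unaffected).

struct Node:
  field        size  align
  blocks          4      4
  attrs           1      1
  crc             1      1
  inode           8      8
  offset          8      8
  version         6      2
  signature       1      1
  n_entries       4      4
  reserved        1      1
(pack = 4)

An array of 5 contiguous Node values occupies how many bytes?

200

0..4  blocks  (4B, 4-aligned)
4..5  attrs  (1B, 1-aligned)
5..6  crc  (1B, 1-aligned)
6..8  -- padding (2B)
8..16  inode  (8B, 4-aligned)
16..24  offset  (8B, 4-aligned)
24..30  version  (6B, 2-aligned)
30..31  signature  (1B, 1-aligned)
31..32  -- padding (1B)
32..36  n_entries  (4B, 4-aligned)
36..37  reserved  (1B, 1-aligned)
37..40  -- tail padding (3B)
sizeof = 40, alignof = 4
array of 5: 5 × 40 = 200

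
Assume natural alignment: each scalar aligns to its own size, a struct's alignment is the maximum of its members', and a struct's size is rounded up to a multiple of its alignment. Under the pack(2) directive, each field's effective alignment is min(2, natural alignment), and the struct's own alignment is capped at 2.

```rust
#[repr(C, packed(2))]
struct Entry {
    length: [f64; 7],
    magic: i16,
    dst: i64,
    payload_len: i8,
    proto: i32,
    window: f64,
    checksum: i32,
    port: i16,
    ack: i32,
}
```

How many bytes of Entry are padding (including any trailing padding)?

0..56  length  (56B, 2-aligned)
56..58  magic  (2B, 2-aligned)
58..66  dst  (8B, 2-aligned)
66..67  payload_len  (1B, 1-aligned)
67..68  -- padding (1B)
68..72  proto  (4B, 2-aligned)
72..80  window  (8B, 2-aligned)
80..84  checksum  (4B, 2-aligned)
84..86  port  (2B, 2-aligned)
86..90  ack  (4B, 2-aligned)
sizeof = 90, alignof = 2
data bytes 89, size 90 → padding 1

1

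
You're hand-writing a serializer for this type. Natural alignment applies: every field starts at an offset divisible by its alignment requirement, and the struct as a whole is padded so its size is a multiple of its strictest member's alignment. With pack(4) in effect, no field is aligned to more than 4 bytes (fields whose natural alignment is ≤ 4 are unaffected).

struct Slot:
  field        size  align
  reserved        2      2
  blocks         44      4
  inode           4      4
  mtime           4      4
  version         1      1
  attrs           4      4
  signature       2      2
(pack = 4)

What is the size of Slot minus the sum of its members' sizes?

reserved at 0 (size 2, align 2) → ends 2
pad 2 to align 4 for blocks
blocks at 4 (size 44, align 4) → ends 48
inode at 48 (size 4, align 4) → ends 52
mtime at 52 (size 4, align 4) → ends 56
version at 56 (size 1, align 1) → ends 57
pad 3 to align 4 for attrs
attrs at 60 (size 4, align 4) → ends 64
signature at 64 (size 2, align 2) → ends 66
tail pad 2 to reach multiple of 4
total 68 bytes, alignment 4
data bytes 61, size 68 → padding 7

7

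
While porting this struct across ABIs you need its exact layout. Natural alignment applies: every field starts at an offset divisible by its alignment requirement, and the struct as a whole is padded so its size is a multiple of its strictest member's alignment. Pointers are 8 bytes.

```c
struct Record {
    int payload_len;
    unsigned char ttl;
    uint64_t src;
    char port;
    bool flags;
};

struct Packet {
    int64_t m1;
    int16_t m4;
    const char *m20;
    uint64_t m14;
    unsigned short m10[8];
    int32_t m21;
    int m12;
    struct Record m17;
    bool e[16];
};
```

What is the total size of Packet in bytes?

Record: payload_len at 0 (size 4, align 4) → ends 4; ttl at 4 (size 1, align 1) → ends 5; pad 3 to align 8 for src; src at 8 (size 8, align 8) → ends 16; port at 16 (size 1, align 1) → ends 17; flags at 17 (size 1, align 1) → ends 18; tail pad 6 to reach multiple of 8; total 24 bytes, alignment 8
m1 at 0 (size 8, align 8) → ends 8
m4 at 8 (size 2, align 2) → ends 10
pad 6 to align 8 for m20
m20 at 16 (size 8, align 8) → ends 24
m14 at 24 (size 8, align 8) → ends 32
m10 at 32 (size 16, align 2) → ends 48
m21 at 48 (size 4, align 4) → ends 52
m12 at 52 (size 4, align 4) → ends 56
m17 at 56 (size 24, align 8) → ends 80
e at 80 (size 16, align 1) → ends 96
total 96 bytes, alignment 8

96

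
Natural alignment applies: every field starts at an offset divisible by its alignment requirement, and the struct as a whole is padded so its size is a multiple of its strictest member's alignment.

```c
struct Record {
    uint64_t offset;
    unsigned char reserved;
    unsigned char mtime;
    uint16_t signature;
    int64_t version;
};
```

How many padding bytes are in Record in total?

@0: offset [8B, align 8] → 8
@8: reserved [1B, align 1] → 9
@9: mtime [1B, align 1] → 10
@10: signature [2B, align 2] → 12
+4 pad (align 8)
@16: version [8B, align 8] → 24
size 24, align 8
data bytes 20, size 24 → padding 4

4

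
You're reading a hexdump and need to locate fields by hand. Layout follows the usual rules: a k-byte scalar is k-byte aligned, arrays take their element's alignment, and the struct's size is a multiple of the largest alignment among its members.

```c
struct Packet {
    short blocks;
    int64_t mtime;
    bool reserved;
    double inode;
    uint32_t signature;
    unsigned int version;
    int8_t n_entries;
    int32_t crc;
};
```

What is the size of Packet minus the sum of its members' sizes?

16

blocks at 0 (size 2, align 2) → ends 2
pad 6 to align 8 for mtime
mtime at 8 (size 8, align 8) → ends 16
reserved at 16 (size 1, align 1) → ends 17
pad 7 to align 8 for inode
inode at 24 (size 8, align 8) → ends 32
signature at 32 (size 4, align 4) → ends 36
version at 36 (size 4, align 4) → ends 40
n_entries at 40 (size 1, align 1) → ends 41
pad 3 to align 4 for crc
crc at 44 (size 4, align 4) → ends 48
total 48 bytes, alignment 8
data bytes 32, size 48 → padding 16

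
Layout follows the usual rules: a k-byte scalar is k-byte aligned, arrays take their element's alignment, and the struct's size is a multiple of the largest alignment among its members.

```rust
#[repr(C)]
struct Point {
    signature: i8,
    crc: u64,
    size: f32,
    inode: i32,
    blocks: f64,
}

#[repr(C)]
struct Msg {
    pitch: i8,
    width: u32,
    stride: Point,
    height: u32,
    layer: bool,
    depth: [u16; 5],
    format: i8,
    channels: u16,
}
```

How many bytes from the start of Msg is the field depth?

46

Point: @0: signature [1B, align 1] → 1; +7 pad (align 8); @8: crc [8B, align 8] → 16; @16: size [4B, align 4] → 20; @20: inode [4B, align 4] → 24; @24: blocks [8B, align 8] → 32; size 32, align 8
@0: pitch [1B, align 1] → 1
+3 pad (align 4)
@4: width [4B, align 4] → 8
@8: stride [32B, align 8] → 40
@40: height [4B, align 4] → 44
@44: layer [1B, align 1] → 45
+1 pad (align 2)
@46: depth [10B, align 2] → 56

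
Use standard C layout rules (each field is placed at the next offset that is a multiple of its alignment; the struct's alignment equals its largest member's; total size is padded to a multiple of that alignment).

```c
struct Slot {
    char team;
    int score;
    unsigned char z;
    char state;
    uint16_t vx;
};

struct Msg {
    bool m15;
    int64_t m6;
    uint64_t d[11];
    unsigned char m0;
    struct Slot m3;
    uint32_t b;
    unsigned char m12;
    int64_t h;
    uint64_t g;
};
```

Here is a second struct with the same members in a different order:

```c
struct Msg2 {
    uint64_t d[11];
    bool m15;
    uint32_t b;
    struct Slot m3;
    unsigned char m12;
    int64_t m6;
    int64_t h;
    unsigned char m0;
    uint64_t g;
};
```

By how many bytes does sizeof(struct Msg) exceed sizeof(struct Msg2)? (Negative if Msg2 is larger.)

Slot: @0: team [1B, align 1] → 1; +3 pad (align 4); @4: score [4B, align 4] → 8; @8: z [1B, align 1] → 9; @9: state [1B, align 1] → 10; @10: vx [2B, align 2] → 12; size 12, align 4
@0: m15 [1B, align 1] → 1
+7 pad (align 8)
@8: m6 [8B, align 8] → 16
@16: d [88B, align 8] → 104
@104: m0 [1B, align 1] → 105
+3 pad (align 4)
@108: m3 [12B, align 4] → 120
@120: b [4B, align 4] → 124
@124: m12 [1B, align 1] → 125
+3 pad (align 8)
@128: h [8B, align 8] → 136
@136: g [8B, align 8] → 144
size 144, align 8
— Msg2 —
@0: d [88B, align 8] → 88
@88: m15 [1B, align 1] → 89
+3 pad (align 4)
@92: b [4B, align 4] → 96
@96: m3 [12B, align 4] → 108
@108: m12 [1B, align 1] → 109
+3 pad (align 8)
@112: m6 [8B, align 8] → 120
@120: h [8B, align 8] → 128
@128: m0 [1B, align 1] → 129
+7 pad (align 8)
@136: g [8B, align 8] → 144
size 144, align 8
144 − 144 = 0

0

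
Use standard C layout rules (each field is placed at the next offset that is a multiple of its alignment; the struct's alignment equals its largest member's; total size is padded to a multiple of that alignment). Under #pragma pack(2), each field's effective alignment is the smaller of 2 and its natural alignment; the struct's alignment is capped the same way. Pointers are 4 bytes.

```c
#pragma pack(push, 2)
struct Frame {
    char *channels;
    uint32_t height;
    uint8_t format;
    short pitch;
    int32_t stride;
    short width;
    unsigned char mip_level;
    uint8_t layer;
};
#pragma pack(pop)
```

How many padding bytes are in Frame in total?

0..4  channels  (4B, 2-aligned)
4..8  height  (4B, 2-aligned)
8..9  format  (1B, 1-aligned)
9..10  -- padding (1B)
10..12  pitch  (2B, 2-aligned)
12..16  stride  (4B, 2-aligned)
16..18  width  (2B, 2-aligned)
18..19  mip_level  (1B, 1-aligned)
19..20  layer  (1B, 1-aligned)
sizeof = 20, alignof = 2
data bytes 19, size 20 → padding 1

1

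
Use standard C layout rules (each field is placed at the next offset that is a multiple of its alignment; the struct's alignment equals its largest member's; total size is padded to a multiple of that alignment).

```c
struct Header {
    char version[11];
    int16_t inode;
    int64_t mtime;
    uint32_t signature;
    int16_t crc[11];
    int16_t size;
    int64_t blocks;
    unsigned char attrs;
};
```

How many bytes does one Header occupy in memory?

72 bytes

0..11  version  (11B, 1-aligned)
11..12  -- padding (1B)
12..14  inode  (2B, 2-aligned)
14..16  -- padding (2B)
16..24  mtime  (8B, 8-aligned)
24..28  signature  (4B, 4-aligned)
28..50  crc  (22B, 2-aligned)
50..52  size  (2B, 2-aligned)
52..56  -- padding (4B)
56..64  blocks  (8B, 8-aligned)
64..65  attrs  (1B, 1-aligned)
65..72  -- tail padding (7B)
sizeof = 72, alignof = 8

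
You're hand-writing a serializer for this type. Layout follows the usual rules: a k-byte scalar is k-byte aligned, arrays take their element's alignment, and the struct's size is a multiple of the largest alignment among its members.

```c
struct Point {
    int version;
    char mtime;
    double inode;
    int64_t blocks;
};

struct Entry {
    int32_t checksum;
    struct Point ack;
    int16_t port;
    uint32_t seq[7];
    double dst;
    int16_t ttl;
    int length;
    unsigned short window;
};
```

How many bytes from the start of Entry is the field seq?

36

Point: @0: version [4B, align 4] → 4; @4: mtime [1B, align 1] → 5; +3 pad (align 8); @8: inode [8B, align 8] → 16; @16: blocks [8B, align 8] → 24; size 24, align 8
@0: checksum [4B, align 4] → 4
+4 pad (align 8)
@8: ack [24B, align 8] → 32
@32: port [2B, align 2] → 34
+2 pad (align 4)
@36: seq [28B, align 4] → 64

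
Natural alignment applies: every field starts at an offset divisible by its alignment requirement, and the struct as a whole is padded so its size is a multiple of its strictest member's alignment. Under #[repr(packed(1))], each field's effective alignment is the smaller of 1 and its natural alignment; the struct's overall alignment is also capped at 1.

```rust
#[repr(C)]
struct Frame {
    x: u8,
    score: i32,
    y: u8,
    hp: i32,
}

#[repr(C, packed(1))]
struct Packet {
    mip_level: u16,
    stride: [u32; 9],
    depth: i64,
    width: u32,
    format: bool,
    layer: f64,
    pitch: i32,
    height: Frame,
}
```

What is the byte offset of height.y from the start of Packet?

Frame: 0..1  x  (1B, 1-aligned); 1..4  -- padding (3B); 4..8  score  (4B, 4-aligned); 8..9  y  (1B, 1-aligned); 9..12  -- padding (3B); 12..16  hp  (4B, 4-aligned); sizeof = 16, alignof = 4
0..2  mip_level  (2B, 1-aligned)
2..38  stride  (36B, 1-aligned)
38..46  depth  (8B, 1-aligned)
46..50  width  (4B, 1-aligned)
50..51  format  (1B, 1-aligned)
51..59  layer  (8B, 1-aligned)
59..63  pitch  (4B, 1-aligned)
63..79  height  (16B, 1-aligned)
within Frame: y at 8
63 + 8 = 71

71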